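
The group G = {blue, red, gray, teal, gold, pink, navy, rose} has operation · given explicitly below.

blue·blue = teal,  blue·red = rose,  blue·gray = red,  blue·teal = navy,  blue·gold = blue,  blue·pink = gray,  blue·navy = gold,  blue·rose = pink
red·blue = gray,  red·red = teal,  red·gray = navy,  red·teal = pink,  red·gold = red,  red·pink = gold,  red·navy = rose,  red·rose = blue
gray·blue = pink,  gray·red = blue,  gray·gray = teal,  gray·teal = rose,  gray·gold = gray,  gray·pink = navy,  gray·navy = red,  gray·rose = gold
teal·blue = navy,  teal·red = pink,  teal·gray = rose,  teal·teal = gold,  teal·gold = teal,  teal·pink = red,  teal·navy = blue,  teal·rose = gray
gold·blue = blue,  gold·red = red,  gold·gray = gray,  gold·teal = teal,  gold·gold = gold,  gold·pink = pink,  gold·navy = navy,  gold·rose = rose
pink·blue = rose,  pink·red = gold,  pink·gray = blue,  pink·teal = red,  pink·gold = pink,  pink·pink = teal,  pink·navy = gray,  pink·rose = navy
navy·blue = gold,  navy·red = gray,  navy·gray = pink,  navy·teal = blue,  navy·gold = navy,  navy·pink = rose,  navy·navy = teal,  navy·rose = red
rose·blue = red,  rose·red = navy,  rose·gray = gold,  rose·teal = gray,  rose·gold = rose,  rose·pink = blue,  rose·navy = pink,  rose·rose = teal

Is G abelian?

No

navy·gray = pink but gray·navy = red.
Since navy and gray do not commute, G is not abelian.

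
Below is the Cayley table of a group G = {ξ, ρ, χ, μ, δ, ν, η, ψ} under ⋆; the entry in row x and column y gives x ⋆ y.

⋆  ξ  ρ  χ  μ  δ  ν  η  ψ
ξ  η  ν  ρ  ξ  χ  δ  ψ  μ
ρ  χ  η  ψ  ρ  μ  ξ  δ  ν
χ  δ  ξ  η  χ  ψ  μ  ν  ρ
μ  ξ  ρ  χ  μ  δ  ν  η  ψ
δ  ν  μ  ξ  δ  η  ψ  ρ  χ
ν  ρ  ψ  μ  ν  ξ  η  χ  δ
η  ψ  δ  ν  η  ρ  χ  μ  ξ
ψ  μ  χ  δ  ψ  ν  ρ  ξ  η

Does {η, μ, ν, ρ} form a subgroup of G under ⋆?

η ⋆ ρ = δ, which is not in {η, μ, ν, ρ}.
The subset is not closed under ⋆, so it is not a subgroup.

No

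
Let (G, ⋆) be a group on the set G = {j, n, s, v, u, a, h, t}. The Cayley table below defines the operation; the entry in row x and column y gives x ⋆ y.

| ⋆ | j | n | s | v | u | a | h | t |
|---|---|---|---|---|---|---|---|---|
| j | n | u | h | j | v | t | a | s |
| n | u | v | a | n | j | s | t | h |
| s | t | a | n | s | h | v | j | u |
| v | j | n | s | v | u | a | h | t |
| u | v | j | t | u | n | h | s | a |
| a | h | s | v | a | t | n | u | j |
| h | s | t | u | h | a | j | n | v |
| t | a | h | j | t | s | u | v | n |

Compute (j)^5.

j

j^1 = j
j^2 = j ⋆ j = n
j^3 = n ⋆ j = u
j^4 = u ⋆ j = v
j^5 = v ⋆ j = j
(Structurally, G here is isomorphic to the quaternion group Q_8.)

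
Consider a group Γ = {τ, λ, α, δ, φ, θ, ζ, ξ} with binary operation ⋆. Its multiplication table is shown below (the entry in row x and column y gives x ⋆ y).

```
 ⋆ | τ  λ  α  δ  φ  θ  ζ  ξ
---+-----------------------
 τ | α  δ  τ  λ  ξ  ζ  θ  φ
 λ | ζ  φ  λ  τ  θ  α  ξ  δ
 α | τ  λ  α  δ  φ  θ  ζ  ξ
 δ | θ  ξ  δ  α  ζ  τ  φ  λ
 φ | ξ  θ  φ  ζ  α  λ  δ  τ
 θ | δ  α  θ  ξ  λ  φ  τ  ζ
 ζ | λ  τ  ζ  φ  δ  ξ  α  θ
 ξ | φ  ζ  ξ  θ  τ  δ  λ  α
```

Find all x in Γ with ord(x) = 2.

{δ, ζ, ξ, τ, φ}

Identity is α. Compute the order of each non-identity element by repeated multiplication:
  τ: τ → α  (order 2)
  λ: λ → φ → θ → α  (order 4)
  δ: δ → α  (order 2)
  φ: φ → α  (order 2)
  θ: θ → φ → λ → α  (order 4)
  ζ: ζ → α  (order 2)
  ξ: ξ → α  (order 2)
Elements of order 2: {δ, ζ, ξ, τ, φ}.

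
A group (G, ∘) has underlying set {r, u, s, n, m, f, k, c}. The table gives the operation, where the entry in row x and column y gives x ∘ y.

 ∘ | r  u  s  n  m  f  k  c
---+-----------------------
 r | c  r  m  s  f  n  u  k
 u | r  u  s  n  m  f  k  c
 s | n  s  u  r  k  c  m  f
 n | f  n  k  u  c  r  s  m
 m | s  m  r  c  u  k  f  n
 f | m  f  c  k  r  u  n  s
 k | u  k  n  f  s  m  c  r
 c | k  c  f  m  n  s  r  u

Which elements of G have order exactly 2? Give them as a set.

{c, f, m, n, s}

Identity is u. Compute the order of each non-identity element by repeated multiplication:
  r: r → c → k → u  (order 4)
  s: s → u  (order 2)
  n: n → u  (order 2)
  m: m → u  (order 2)
  f: f → u  (order 2)
  k: k → c → r → u  (order 4)
  c: c → u  (order 2)
Elements of order 2: {c, f, m, n, s}.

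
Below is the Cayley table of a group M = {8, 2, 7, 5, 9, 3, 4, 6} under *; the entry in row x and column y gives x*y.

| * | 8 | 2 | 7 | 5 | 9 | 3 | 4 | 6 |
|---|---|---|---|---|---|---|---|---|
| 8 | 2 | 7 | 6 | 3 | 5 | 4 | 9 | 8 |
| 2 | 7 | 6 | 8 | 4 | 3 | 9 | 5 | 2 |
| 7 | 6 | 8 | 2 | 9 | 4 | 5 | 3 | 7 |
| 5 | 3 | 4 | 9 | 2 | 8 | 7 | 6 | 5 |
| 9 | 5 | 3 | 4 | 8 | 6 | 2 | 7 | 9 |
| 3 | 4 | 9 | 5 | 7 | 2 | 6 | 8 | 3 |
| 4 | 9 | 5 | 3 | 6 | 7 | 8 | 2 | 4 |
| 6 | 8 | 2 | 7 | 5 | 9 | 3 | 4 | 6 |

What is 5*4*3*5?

7

5*4 = 6
6*3 = 3
3*5 = 7
(Structurally, M here is isomorphic to Z_2 x Z_4.)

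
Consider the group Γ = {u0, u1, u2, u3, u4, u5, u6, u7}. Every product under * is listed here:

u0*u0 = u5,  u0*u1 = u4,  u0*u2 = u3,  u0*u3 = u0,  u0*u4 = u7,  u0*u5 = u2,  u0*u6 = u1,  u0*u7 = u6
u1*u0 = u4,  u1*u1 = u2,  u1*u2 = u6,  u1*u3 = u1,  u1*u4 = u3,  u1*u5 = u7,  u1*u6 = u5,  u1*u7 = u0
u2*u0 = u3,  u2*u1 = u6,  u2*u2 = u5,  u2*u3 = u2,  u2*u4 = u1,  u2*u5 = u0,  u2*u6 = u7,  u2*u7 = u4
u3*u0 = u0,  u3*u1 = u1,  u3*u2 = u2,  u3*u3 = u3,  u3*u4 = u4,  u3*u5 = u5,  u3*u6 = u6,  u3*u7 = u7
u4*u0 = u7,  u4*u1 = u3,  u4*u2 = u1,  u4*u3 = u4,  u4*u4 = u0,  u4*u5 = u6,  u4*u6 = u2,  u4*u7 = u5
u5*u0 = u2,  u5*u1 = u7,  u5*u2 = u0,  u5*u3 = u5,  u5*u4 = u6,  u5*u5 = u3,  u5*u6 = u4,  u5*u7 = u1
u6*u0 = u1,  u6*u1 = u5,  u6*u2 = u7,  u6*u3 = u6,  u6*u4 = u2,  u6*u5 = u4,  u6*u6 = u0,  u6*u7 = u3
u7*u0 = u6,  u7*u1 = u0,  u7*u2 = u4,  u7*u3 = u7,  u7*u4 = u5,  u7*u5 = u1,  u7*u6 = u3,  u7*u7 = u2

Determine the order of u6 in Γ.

8

The identity element is u3 (its row matches the header).
u6^1 = u6
u6^2 = u6 * u6 = u0
u6^3 = u0 * u6 = u1
u6^4 = u1 * u6 = u5
u6^5 = u5 * u6 = u4
u6^6 = u4 * u6 = u2
u6^7 = u2 * u6 = u7
u6^8 = u7 * u6 = u3
The first power of u6 equal to the identity is u6^8, so ord(u6) = 8.
(Structurally, Γ here is isomorphic to the cyclic group Z_8.)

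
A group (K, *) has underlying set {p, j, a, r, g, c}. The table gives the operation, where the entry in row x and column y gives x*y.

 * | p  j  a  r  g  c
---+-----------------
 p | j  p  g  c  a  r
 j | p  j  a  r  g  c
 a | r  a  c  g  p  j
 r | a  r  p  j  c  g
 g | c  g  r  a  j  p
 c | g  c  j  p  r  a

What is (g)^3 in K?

g^1 = g
g^2 = g*g = j
g^3 = j*g = g

g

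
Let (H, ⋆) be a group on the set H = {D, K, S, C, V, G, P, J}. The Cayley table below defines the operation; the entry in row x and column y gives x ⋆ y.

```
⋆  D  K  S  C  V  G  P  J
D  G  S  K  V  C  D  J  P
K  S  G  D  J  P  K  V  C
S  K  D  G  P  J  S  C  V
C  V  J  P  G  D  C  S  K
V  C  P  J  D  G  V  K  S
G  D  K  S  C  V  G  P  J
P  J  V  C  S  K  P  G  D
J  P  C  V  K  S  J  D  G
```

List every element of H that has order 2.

{C, D, J, K, P, S, V}

Identity is G. Compute the order of each non-identity element by repeated multiplication:
  D: D → G  (order 2)
  K: K → G  (order 2)
  S: S → G  (order 2)
  C: C → G  (order 2)
  V: V → G  (order 2)
  P: P → G  (order 2)
  J: J → G  (order 2)
Elements of order 2: {C, D, J, K, P, S, V}.
(Structurally, H here is isomorphic to the elementary abelian group (Z_2)^3.)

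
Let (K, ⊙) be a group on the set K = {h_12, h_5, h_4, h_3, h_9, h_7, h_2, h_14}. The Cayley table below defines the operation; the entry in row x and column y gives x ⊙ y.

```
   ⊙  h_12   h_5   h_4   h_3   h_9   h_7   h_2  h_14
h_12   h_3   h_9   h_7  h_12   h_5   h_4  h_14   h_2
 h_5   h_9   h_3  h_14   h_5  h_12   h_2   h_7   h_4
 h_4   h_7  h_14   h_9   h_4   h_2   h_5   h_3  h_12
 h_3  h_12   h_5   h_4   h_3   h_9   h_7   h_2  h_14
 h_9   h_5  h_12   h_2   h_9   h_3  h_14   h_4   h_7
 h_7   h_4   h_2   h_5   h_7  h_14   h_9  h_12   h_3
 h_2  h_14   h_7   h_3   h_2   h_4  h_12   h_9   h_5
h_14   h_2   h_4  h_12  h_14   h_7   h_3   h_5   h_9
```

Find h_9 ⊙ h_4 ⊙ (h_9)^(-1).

h_4

The identity is h_3. In row h_9, the entry h_3 sits in column h_9, so h_9^(-1) = h_9.
h_9 ⊙ h_4 = h_2
h_2 ⊙ h_9 = h_4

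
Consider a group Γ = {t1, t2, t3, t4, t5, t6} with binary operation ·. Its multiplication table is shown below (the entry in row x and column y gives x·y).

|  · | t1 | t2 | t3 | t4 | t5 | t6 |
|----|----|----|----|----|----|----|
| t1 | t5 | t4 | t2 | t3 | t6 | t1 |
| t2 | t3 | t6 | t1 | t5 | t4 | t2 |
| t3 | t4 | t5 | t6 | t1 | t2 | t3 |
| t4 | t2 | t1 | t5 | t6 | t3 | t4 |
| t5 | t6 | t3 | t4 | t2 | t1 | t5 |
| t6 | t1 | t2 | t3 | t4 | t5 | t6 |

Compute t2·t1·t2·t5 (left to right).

t1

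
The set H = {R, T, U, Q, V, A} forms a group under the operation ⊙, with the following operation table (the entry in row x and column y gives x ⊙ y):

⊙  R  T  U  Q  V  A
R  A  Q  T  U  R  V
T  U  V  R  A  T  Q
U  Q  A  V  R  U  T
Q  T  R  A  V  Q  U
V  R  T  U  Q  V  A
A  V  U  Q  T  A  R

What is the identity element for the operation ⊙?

The identity e satisfies e ⊙ x = x for all x, so its row in the table reproduces the column headers.
Row V reads: R, T, U, Q, V, A — exactly the header order. So V is the identity.

V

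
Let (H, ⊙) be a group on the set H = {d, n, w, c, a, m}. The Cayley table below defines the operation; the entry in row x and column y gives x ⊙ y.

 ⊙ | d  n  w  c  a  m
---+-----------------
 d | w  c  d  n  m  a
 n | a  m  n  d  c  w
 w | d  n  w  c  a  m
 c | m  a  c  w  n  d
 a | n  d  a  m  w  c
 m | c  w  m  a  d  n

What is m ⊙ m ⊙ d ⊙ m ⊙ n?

a

m ⊙ m = n
n ⊙ d = a
a ⊙ m = c
c ⊙ n = a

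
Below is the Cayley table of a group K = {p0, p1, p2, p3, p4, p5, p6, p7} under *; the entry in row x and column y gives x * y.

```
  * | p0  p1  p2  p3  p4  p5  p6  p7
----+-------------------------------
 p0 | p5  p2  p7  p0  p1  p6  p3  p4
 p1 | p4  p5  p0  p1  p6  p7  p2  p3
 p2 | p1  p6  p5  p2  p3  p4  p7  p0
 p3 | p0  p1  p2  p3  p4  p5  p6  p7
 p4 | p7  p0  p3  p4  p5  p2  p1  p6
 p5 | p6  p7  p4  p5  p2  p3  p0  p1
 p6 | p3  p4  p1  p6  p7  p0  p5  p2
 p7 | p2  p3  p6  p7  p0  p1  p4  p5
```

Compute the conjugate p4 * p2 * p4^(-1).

The identity is p3. In row p4, the entry p3 sits in column p2, so p4^(-1) = p2.
p4 * p2 = p3
p3 * p2 = p2

p2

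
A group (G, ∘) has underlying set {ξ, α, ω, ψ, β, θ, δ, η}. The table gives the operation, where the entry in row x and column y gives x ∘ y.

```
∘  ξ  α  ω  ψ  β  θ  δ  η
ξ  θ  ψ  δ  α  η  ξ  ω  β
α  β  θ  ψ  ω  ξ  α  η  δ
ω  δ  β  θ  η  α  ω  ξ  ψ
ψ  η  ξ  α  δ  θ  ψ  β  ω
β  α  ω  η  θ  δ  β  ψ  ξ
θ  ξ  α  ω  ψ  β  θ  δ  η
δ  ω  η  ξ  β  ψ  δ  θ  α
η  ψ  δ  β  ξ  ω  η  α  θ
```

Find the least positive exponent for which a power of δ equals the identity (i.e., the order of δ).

2

The identity element is θ (its row matches the header).
δ^1 = δ
δ^2 = δ ∘ δ = θ
The first power of δ equal to the identity is δ^2, so ord(δ) = 2.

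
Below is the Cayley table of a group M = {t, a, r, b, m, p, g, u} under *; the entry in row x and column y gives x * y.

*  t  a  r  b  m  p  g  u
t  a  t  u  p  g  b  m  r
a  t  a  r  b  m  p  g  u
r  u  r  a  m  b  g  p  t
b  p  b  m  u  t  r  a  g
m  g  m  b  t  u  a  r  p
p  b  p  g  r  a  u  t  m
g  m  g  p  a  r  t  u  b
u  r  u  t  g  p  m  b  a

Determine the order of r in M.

The identity element is a (its row matches the header).
r^1 = r
r^2 = r * r = a
The first power of r equal to the identity is r^2, so ord(r) = 2.

2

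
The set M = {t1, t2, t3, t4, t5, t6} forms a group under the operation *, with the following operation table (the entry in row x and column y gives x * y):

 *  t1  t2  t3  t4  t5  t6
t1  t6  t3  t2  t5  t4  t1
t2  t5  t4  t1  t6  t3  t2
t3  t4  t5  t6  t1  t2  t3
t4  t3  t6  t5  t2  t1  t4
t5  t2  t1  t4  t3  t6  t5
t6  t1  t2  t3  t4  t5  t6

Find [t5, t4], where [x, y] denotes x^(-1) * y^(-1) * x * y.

t2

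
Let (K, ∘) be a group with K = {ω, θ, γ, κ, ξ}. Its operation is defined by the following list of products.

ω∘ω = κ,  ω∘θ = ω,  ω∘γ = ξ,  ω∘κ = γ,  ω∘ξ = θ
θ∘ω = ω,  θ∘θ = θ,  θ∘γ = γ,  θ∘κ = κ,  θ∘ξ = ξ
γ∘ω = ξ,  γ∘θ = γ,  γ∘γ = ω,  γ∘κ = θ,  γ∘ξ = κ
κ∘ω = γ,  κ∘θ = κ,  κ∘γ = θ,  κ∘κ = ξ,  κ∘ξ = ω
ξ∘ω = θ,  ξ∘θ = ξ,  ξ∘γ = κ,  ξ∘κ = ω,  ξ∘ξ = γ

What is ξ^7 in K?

ξ^1 = ξ
ξ^2 = ξ ∘ ξ = γ
ξ^3 = γ ∘ ξ = κ
ξ^4 = κ ∘ ξ = ω
ξ^5 = ω ∘ ξ = θ
ξ^6 = θ ∘ ξ = ξ
ξ^7 = ξ ∘ ξ = γ
(Structurally, K here is isomorphic to the cyclic group Z_5.)

γ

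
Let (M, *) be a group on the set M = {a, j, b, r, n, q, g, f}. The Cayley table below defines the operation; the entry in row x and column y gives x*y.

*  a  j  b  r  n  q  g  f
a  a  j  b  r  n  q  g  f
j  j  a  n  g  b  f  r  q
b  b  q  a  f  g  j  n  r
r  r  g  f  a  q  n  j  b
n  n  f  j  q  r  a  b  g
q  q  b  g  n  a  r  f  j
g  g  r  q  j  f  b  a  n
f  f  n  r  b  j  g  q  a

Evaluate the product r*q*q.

r*q = n
n*q = a
(Structurally, M here is isomorphic to the dihedral group D_4.)

a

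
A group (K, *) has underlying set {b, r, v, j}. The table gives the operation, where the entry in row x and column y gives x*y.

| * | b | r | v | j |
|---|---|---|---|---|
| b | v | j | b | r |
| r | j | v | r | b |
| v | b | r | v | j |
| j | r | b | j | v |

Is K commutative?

Check whether the table is symmetric across its main diagonal.
Every entry (row x, col y) equals the entry (row y, col x), so K is abelian.
(In fact K ≅ the Klein four-group V_4.)

Yes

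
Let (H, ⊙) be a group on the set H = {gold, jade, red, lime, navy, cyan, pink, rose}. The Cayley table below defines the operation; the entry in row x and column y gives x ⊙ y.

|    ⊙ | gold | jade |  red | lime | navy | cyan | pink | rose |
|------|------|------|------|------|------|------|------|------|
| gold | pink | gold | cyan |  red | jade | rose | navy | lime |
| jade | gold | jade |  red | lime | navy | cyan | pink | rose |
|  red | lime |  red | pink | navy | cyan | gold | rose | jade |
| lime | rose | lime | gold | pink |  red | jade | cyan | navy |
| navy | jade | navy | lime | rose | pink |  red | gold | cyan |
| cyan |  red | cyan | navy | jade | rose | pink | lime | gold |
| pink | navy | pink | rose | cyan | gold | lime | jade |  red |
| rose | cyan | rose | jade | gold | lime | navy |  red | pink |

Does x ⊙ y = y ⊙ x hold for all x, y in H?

red ⊙ cyan = gold but cyan ⊙ red = navy.
Since red and cyan do not commute, H is not abelian.

No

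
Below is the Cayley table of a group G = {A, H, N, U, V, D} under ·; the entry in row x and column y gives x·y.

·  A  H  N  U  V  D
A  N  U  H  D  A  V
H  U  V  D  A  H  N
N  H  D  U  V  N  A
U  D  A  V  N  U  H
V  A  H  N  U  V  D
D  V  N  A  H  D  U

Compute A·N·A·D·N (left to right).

D

A·N = H
H·A = U
U·D = H
H·N = D
(Structurally, G here is isomorphic to the cyclic group Z_6.)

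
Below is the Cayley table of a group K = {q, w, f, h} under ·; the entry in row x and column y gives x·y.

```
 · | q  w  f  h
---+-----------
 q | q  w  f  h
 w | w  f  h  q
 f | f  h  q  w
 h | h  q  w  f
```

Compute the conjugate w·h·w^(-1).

The identity is q. In row w, the entry q sits in column h, so w^(-1) = h.
w·h = q
q·h = h

h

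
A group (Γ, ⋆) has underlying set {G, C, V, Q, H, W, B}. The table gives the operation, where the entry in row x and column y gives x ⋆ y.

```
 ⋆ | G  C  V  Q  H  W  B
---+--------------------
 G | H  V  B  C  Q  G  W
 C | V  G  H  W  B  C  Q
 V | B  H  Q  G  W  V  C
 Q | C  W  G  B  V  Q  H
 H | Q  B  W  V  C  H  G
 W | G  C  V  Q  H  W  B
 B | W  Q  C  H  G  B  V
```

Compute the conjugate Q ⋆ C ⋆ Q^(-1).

C

The identity is W. In row Q, the entry W sits in column C, so Q^(-1) = C.
Q ⋆ C = W
W ⋆ C = C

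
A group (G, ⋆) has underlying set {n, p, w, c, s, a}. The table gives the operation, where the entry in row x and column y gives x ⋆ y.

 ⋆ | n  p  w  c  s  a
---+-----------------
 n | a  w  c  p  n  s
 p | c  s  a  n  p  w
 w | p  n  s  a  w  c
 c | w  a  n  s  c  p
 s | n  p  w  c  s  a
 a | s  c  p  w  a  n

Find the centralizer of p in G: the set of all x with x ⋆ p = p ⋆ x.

{p, s}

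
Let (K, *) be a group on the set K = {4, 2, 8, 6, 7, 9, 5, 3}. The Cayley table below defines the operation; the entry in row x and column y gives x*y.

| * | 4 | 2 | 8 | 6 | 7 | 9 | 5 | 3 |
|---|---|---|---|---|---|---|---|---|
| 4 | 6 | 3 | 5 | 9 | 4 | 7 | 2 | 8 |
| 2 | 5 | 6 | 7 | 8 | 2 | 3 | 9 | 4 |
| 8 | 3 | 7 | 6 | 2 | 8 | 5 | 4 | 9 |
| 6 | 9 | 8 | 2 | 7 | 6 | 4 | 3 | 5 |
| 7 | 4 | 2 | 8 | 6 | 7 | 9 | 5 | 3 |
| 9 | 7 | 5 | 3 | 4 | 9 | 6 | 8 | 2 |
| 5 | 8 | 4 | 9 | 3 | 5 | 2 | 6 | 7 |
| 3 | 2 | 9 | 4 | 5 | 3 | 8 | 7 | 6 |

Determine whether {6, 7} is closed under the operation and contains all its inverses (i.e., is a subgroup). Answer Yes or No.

{6, 7} contains the identity 7.
Checking products: every product of two elements of {6, 7} (read from the table) lies in {6, 7}, so the set is closed.
In a finite group, a nonempty closed subset is a subgroup. So {6, 7} ≤ K.

Yes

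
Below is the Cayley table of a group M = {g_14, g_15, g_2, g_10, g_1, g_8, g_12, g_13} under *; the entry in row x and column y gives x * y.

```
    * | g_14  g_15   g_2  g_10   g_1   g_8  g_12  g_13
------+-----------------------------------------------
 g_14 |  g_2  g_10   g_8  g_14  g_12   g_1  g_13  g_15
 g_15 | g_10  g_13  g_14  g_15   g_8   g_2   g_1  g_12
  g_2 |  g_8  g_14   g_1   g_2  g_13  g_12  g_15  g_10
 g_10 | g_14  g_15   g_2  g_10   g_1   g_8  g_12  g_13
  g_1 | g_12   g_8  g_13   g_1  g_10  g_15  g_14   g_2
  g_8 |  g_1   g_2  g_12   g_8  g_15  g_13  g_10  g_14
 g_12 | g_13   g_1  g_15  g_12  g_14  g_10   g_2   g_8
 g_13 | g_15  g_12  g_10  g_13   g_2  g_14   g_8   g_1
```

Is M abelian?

Yes

Check whether the table is symmetric across its main diagonal.
Every entry (row x, col y) equals the entry (row y, col x), so M is abelian.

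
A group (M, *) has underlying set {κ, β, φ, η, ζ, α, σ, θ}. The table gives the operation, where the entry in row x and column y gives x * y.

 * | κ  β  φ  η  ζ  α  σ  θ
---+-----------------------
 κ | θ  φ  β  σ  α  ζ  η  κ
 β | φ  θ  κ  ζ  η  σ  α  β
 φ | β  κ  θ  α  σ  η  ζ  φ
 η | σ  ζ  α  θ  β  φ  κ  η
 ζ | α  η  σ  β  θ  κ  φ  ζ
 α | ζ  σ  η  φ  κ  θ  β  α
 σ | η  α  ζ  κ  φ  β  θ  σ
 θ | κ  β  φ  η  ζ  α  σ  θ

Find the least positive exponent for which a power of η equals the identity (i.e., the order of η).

2

The identity element is θ (its row matches the header).
η^1 = η
η^2 = η * η = θ
The first power of η equal to the identity is η^2, so ord(η) = 2.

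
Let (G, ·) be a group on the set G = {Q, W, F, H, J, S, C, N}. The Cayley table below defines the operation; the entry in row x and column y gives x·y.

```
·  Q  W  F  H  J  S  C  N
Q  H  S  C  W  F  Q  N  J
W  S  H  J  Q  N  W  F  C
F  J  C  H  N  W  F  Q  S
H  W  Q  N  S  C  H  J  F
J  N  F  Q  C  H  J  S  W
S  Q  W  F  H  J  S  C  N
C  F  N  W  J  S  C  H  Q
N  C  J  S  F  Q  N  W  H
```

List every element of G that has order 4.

{C, F, J, N, Q, W}

Identity is S. Compute the order of each non-identity element by repeated multiplication:
  Q: Q → H → W → S  (order 4)
  W: W → H → Q → S  (order 4)
  F: F → H → N → S  (order 4)
  H: H → S  (order 2)
  J: J → H → C → S  (order 4)
  C: C → H → J → S  (order 4)
  N: N → H → F → S  (order 4)
Elements of order 4: {C, F, J, N, Q, W}.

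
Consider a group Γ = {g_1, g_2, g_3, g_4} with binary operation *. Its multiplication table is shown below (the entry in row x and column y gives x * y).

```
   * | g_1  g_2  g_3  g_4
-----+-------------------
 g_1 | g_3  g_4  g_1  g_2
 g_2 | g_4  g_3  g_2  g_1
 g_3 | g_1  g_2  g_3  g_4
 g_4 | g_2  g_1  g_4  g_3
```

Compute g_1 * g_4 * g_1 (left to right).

g_4

g_1 * g_4 = g_2
g_2 * g_1 = g_4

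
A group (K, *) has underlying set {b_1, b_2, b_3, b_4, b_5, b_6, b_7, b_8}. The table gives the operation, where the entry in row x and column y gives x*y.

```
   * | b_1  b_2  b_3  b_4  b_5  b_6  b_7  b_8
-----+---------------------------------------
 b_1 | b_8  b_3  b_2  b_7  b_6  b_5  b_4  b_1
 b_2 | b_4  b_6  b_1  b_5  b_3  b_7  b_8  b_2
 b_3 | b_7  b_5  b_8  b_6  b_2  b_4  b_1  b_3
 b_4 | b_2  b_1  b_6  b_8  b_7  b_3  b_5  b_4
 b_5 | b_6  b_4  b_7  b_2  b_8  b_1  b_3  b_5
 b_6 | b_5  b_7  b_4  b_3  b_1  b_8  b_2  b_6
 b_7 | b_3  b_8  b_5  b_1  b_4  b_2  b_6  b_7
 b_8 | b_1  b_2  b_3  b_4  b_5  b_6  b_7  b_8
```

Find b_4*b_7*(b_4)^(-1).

The identity is b_8. In row b_4, the entry b_8 sits in column b_4, so b_4^(-1) = b_4.
b_4*b_7 = b_5
b_5*b_4 = b_2

b_2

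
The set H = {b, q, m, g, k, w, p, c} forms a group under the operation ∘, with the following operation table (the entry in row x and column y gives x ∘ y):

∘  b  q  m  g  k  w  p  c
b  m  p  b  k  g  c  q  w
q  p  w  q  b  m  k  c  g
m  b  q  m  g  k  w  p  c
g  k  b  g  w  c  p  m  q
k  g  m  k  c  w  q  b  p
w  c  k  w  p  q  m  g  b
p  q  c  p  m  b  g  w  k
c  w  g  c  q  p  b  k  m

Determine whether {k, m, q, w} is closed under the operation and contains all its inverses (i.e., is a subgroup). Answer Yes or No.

{k, m, q, w} contains the identity m.
Checking products: every product of two elements of {k, m, q, w} (read from the table) lies in {k, m, q, w}, so the set is closed.
In a finite group, a nonempty closed subset is a subgroup. So {k, m, q, w} ≤ H.

Yes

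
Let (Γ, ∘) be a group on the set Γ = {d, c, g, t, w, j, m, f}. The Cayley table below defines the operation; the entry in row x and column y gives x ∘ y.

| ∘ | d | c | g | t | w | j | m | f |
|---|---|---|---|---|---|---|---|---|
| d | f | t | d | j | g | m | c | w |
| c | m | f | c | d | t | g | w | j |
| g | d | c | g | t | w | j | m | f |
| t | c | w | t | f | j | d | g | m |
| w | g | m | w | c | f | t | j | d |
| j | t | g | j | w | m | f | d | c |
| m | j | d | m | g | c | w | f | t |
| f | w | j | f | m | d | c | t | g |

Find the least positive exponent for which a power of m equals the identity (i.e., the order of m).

4

The identity element is g (its row matches the header).
m^1 = m
m^2 = m ∘ m = f
m^3 = f ∘ m = t
m^4 = t ∘ m = g
The first power of m equal to the identity is m^4, so ord(m) = 4.
(Structurally, Γ here is isomorphic to the quaternion group Q_8.)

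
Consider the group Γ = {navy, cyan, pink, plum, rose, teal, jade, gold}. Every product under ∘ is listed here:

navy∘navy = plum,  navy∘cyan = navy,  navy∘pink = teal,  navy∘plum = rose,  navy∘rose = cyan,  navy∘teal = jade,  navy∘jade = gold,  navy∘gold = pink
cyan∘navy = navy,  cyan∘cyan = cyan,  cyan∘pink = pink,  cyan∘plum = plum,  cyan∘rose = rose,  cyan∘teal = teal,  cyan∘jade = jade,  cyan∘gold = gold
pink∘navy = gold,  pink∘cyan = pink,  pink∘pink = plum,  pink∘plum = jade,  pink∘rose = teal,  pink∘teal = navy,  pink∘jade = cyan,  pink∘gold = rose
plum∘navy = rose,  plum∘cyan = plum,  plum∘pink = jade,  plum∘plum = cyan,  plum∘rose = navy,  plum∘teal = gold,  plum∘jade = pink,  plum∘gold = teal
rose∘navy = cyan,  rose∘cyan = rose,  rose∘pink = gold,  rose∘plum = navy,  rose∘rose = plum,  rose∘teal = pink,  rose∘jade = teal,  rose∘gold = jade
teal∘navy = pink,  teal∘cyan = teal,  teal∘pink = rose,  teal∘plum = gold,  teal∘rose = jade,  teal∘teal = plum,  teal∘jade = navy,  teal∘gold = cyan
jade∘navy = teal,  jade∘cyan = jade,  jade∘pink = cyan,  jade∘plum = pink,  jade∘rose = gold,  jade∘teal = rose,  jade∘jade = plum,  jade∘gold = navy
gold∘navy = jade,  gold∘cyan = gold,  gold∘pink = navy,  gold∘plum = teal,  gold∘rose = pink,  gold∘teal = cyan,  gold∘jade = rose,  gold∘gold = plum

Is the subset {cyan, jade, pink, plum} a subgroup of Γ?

{cyan, jade, pink, plum} contains the identity cyan.
Checking products: every product of two elements of {cyan, jade, pink, plum} (read from the table) lies in {cyan, jade, pink, plum}, so the set is closed.
In a finite group, a nonempty closed subset is a subgroup. So {cyan, jade, pink, plum} ≤ Γ.

Yes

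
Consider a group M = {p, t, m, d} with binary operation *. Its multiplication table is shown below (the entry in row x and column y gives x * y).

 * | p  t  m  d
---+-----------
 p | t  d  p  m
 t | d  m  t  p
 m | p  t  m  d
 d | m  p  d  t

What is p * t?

Read row p, column t: p * t = d.

d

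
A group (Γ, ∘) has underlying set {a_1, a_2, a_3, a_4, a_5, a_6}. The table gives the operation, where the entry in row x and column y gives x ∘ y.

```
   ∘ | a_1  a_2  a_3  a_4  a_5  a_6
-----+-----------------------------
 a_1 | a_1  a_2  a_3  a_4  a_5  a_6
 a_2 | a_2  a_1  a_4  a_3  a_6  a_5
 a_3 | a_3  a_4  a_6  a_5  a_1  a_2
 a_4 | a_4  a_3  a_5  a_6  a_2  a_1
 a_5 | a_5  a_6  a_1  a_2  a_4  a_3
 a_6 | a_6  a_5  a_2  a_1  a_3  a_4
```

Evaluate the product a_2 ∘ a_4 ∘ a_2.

a_2 ∘ a_4 = a_3
a_3 ∘ a_2 = a_4

a_4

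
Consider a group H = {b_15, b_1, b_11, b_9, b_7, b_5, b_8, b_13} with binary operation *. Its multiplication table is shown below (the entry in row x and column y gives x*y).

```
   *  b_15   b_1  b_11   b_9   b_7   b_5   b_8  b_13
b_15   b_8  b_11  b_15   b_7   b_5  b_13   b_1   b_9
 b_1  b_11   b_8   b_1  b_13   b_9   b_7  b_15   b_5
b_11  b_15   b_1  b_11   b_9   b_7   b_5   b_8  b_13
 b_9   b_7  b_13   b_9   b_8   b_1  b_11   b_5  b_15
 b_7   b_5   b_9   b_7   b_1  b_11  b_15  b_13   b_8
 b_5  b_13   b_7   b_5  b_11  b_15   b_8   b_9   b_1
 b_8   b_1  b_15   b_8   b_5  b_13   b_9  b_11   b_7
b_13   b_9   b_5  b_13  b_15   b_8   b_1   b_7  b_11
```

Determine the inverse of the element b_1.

First locate the identity: row b_11 matches the header, so b_11 is the identity.
Scan row b_1 for b_11: b_1*b_15 = b_11. Hence b_1^(-1) = b_15.

b_15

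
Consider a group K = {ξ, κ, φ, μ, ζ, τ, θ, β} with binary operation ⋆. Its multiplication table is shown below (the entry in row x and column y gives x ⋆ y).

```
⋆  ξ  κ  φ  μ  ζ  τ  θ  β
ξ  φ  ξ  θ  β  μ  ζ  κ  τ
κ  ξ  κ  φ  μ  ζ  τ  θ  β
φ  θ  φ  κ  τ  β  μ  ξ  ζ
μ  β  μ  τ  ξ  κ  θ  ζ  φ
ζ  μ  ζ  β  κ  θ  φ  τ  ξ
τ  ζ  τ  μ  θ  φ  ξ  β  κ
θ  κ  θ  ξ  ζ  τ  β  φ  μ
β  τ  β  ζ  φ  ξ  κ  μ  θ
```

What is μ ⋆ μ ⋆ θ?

κ

μ ⋆ μ = ξ
ξ ⋆ θ = κ
(Structurally, K here is isomorphic to the cyclic group Z_8.)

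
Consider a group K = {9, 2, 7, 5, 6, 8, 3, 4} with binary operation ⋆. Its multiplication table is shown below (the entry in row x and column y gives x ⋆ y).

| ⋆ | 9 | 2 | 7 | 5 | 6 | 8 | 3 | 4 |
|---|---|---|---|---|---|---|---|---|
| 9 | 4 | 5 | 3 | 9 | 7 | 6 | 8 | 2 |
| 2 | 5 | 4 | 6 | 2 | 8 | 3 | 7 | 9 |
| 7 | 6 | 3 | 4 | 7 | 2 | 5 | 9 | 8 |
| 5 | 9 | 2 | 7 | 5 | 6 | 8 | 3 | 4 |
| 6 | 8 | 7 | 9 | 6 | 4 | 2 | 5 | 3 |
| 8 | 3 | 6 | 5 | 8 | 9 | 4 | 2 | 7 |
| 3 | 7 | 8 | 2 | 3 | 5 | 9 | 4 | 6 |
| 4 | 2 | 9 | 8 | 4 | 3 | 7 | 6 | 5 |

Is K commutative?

7 ⋆ 9 = 6 but 9 ⋆ 7 = 3.
Since 7 and 9 do not commute, K is not abelian.

No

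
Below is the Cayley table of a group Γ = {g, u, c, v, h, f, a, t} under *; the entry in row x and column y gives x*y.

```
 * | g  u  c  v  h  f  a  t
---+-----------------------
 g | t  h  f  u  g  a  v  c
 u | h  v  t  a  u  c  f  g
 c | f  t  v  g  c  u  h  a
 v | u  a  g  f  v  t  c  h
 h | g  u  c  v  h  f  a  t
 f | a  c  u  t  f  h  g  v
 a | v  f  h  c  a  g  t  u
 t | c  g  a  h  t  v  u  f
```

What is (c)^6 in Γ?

c^1 = c
c^2 = c*c = v
c^3 = v*c = g
c^4 = g*c = f
c^5 = f*c = u
c^6 = u*c = t

t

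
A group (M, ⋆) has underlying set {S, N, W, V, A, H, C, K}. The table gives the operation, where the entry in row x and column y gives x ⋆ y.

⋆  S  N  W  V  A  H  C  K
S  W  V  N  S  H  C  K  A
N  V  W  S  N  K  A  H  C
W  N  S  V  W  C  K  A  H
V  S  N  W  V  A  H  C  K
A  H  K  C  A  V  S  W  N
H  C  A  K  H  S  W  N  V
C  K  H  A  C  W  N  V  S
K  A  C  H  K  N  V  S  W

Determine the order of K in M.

The identity element is V (its row matches the header).
K^1 = K
K^2 = K ⋆ K = W
K^3 = W ⋆ K = H
K^4 = H ⋆ K = V
The first power of K equal to the identity is K^4, so ord(K) = 4.

4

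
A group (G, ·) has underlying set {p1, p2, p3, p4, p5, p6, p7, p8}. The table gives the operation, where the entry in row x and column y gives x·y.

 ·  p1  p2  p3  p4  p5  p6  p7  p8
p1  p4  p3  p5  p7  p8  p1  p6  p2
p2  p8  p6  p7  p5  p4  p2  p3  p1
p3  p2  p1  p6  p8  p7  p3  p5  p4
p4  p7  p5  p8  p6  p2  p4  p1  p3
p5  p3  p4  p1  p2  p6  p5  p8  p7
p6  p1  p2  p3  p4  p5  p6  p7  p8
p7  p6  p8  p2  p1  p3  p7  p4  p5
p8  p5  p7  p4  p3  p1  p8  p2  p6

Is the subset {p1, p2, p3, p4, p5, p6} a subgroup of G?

p4·p1 = p7, which is not in {p1, p2, p3, p4, p5, p6}.
The subset is not closed under ·, so it is not a subgroup.
(Structurally, G here is isomorphic to the dihedral group D_4.)

No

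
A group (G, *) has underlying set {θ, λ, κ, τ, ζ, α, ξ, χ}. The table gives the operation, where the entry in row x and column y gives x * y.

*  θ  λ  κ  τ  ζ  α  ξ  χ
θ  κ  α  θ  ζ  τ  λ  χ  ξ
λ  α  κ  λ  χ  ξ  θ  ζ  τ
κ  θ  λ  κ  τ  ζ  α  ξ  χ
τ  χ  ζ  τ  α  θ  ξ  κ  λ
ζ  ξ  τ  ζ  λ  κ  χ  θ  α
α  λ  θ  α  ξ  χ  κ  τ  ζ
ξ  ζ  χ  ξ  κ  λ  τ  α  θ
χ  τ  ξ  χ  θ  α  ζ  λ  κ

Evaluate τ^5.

τ^1 = τ
τ^2 = τ * τ = α
τ^3 = α * τ = ξ
τ^4 = ξ * τ = κ
τ^5 = κ * τ = τ

τ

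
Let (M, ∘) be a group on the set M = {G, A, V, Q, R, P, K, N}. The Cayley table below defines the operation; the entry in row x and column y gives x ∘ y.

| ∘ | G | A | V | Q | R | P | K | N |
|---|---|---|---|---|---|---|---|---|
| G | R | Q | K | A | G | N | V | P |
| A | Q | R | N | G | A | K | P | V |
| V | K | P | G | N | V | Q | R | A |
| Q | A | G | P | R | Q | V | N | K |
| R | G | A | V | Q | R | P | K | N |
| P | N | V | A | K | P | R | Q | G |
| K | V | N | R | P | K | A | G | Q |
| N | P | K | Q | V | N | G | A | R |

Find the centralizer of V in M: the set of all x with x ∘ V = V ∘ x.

Compare row V with column V entry by entry.
K ∘ V = R = V ∘ K, so K commutes with V.
N ∘ V = Q but V ∘ N = A, so N does not.
Collecting the elements that commute with V: C(V) = {G, K, R, V}.

{G, K, R, V}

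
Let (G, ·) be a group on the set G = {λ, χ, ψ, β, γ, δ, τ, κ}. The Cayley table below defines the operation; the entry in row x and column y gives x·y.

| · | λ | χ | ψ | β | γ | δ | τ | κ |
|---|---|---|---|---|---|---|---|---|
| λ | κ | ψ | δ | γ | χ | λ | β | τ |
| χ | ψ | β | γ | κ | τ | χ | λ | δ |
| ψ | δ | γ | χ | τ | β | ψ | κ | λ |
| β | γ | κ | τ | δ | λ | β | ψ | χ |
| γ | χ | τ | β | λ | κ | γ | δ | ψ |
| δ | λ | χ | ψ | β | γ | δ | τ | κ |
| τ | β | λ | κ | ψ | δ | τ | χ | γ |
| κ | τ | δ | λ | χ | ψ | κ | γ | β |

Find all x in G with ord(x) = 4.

Identity is δ. Compute the order of each non-identity element by repeated multiplication:
  λ: λ → κ → τ → β → γ → χ → ψ → δ  (order 8)
  χ: χ → β → κ → δ  (order 4)
  ψ: ψ → χ → γ → β → τ → κ → λ → δ  (order 8)
  β: β → δ  (order 2)
  γ: γ → κ → ψ → β → λ → χ → τ → δ  (order 8)
  τ: τ → χ → λ → β → ψ → κ → γ → δ  (order 8)
  κ: κ → β → χ → δ  (order 4)
Elements of order 4: {κ, χ}.

{κ, χ}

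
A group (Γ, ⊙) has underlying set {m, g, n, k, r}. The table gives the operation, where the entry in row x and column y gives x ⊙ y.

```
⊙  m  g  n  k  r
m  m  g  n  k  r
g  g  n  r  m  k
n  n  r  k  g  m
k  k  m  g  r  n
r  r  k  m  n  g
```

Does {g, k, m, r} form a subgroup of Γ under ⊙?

No

r ⊙ k = n, which is not in {g, k, m, r}.
The subset is not closed under ⊙, so it is not a subgroup.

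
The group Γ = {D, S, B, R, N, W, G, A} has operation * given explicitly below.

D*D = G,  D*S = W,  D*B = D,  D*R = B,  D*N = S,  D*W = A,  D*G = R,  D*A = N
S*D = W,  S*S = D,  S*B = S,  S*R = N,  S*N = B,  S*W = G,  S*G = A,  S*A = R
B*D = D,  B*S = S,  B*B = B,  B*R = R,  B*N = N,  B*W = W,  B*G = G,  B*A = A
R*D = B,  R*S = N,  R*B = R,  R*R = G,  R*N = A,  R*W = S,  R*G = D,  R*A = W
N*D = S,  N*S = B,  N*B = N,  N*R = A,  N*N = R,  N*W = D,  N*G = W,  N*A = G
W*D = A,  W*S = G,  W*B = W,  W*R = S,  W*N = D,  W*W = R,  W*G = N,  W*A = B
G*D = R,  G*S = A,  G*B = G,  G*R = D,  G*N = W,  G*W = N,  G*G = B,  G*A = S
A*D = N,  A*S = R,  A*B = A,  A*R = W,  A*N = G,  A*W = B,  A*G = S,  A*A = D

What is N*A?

G

Read row N, column A: N*A = G.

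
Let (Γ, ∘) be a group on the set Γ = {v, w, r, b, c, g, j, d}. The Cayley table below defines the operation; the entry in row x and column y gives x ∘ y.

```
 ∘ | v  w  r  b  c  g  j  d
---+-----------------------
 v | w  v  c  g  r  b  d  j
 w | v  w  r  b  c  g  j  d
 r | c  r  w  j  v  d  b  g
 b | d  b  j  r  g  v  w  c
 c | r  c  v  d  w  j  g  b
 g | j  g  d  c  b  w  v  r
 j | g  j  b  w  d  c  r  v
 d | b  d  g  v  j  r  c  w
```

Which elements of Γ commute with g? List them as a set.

{d, g, r, w}

Compare row g with column g entry by entry.
r ∘ g = d = g ∘ r, so r commutes with g.
c ∘ g = j but g ∘ c = b, so c does not.
Collecting the elements that commute with g: C(g) = {d, g, r, w}.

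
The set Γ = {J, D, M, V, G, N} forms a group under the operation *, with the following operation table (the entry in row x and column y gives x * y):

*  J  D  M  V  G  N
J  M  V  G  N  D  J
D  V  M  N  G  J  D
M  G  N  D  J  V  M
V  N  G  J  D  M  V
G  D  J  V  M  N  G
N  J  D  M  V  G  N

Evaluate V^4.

V^1 = V
V^2 = V * V = D
V^3 = D * V = G
V^4 = G * V = M

M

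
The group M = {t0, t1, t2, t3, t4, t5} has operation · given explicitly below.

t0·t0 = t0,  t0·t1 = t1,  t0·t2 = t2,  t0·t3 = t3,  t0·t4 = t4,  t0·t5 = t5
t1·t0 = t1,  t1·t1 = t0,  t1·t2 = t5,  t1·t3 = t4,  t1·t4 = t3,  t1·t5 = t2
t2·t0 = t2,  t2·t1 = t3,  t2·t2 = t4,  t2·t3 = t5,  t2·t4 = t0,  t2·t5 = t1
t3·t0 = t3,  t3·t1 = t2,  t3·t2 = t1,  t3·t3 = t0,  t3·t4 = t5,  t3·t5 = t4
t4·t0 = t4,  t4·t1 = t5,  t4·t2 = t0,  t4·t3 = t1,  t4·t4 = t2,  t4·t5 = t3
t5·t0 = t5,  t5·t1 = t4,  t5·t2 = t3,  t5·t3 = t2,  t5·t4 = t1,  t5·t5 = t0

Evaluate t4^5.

t4^1 = t4
t4^2 = t4·t4 = t2
t4^3 = t2·t4 = t0
t4^4 = t0·t4 = t4
t4^5 = t4·t4 = t2
(Structurally, M here is isomorphic to the symmetric group S_3.)

t2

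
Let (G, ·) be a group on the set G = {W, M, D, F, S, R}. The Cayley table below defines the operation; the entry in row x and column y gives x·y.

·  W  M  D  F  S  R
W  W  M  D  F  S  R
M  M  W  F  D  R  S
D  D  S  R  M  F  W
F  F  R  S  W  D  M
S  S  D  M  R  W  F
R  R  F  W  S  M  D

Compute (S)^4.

S^1 = S
S^2 = S·S = W
S^3 = W·S = S
S^4 = S·S = W
(Structurally, G here is isomorphic to the symmetric group S_3.)

W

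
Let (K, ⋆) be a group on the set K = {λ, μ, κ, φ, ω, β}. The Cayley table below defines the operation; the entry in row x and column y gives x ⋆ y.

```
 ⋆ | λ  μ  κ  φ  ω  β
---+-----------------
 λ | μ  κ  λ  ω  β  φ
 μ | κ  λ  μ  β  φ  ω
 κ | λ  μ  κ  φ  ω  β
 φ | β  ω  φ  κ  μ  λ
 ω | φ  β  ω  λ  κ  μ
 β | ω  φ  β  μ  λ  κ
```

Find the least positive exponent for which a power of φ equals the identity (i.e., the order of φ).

2

The identity element is κ (its row matches the header).
φ^1 = φ
φ^2 = φ ⋆ φ = κ
The first power of φ equal to the identity is φ^2, so ord(φ) = 2.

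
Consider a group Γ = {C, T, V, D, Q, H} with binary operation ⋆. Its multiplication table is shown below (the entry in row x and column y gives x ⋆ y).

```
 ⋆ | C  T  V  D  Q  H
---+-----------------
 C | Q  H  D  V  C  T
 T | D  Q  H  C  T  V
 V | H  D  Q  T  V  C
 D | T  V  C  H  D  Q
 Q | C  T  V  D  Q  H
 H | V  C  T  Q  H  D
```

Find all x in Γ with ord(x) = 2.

{C, T, V}

Identity is Q. Compute the order of each non-identity element by repeated multiplication:
  C: C → Q  (order 2)
  T: T → Q  (order 2)
  V: V → Q  (order 2)
  D: D → H → Q  (order 3)
  H: H → D → Q  (order 3)
Elements of order 2: {C, T, V}.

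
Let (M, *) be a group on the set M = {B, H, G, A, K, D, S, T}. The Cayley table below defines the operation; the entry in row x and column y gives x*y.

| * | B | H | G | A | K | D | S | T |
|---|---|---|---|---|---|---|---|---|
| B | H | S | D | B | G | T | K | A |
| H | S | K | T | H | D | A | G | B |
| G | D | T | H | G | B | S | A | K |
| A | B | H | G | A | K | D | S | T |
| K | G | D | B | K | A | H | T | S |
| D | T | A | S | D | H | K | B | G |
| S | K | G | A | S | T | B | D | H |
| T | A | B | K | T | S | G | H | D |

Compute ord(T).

The identity element is A (its row matches the header).
T^1 = T
T^2 = T*T = D
T^3 = D*T = G
T^4 = G*T = K
T^5 = K*T = S
T^6 = S*T = H
T^7 = H*T = B
T^8 = B*T = A
The first power of T equal to the identity is T^8, so ord(T) = 8.

8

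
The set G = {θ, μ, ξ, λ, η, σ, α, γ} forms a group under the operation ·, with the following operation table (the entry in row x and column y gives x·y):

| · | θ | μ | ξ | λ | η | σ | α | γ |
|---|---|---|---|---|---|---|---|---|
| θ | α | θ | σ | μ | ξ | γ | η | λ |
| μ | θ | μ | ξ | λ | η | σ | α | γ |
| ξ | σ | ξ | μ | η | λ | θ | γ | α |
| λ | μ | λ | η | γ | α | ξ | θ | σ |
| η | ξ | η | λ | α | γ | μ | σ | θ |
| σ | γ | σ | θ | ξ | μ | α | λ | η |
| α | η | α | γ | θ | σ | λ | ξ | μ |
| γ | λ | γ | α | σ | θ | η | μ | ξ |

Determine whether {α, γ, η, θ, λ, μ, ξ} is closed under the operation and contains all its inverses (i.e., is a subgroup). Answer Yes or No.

λ·γ = σ, which is not in {α, γ, η, θ, λ, μ, ξ}.
The subset is not closed under ·, so it is not a subgroup.

No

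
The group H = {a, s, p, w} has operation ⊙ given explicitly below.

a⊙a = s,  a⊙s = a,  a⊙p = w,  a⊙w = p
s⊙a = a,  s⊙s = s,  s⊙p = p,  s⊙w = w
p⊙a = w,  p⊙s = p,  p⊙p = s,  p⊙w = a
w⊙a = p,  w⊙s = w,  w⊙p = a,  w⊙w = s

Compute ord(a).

2

The identity element is s (its row matches the header).
a^1 = a
a^2 = a ⊙ a = s
The first power of a equal to the identity is a^2, so ord(a) = 2.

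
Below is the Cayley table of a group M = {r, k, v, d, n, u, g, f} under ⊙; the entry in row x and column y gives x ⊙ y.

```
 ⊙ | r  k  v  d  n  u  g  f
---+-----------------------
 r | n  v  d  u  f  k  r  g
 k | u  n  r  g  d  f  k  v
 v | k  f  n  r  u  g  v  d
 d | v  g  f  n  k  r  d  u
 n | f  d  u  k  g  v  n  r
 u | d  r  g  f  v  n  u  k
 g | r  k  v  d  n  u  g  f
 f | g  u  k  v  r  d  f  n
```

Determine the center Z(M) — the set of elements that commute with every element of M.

{g, n}

An element z is central iff its row equals its column in the table.
For d: d ⊙ u = r ≠ f = u ⊙ d, so d ∉ Z.
Checking each element this way leaves Z(M) = {g, n}.
(Structurally, M here is isomorphic to the quaternion group Q_8.)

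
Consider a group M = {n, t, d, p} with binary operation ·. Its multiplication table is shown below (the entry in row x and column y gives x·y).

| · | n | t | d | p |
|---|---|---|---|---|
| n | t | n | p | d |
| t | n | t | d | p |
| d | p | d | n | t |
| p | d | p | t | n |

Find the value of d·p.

Read row d, column p: d·p = t.
(Structurally, M here is isomorphic to the cyclic group Z_4.)

t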